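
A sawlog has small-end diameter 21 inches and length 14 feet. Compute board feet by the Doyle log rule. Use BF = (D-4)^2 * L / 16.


Doyle: BF = (D - 4)^2 * L / 16
Adjusted diameter = 21 - 4 = 17 in
(D-4)^2 = 17^2 = 289
BF = 289 * 14 / 16 = 253 BF

253


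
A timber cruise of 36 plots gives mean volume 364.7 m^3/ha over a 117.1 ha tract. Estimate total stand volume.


Formula: Total Volume = Mean Volume per ha * Total Area
Total Volume = 364.7 m^3/ha * 117.1 ha
Total Volume = 42706 m^3

42706


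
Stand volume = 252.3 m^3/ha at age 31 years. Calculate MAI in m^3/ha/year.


Formula: MAI = Total Volume / Stand Age
MAI = 252.3 m^3/ha / 31 years
MAI = 8.14 m^3/ha/year

8.14


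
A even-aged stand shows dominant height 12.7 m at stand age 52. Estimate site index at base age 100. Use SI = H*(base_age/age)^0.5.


Formula: SI = H_dom * (base_age / age)^0.5
Age ratio = 100 / 52 = 1.92308
sqrt(age_ratio) = 1.38675
SI = 12.7 * 1.38675 = 17.6 m

17.6


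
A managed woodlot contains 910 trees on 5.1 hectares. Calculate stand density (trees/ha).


Formula: Stand Density = N_trees / Area_ha
Density = 910 trees / 5.1 ha
Density = 178 trees/ha

178


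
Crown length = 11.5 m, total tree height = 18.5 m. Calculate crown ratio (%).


Formula: Crown Ratio = (Crown Length / Total Height) * 100
CR = (11.5 m / 18.5 m) * 100
CR = 0.6216 * 100 = 62.2%

62.2


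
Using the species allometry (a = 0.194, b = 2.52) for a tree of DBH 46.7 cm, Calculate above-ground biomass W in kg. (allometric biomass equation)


Formula: W = a * DBH^b  (allometric power law)
DBH^b = 46.7^2.52 = 16094.5389
W = 0.194 * 16094.5389 = 3122.3 kg

3122.3


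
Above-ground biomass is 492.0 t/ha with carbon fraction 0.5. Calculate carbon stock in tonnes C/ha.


Formula: Carbon Stock = Biomass * Carbon Fraction
C = 492.0 t/ha * 0.5
C = 246.0 t C/ha

246.0


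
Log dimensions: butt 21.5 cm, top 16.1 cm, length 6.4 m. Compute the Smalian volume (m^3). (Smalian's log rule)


Smalian: V = (A1 + A2)/2 * L,  A = pi*(D/200)^2
A1 = pi*(21.5/200)^2 = 0.036305 m^2
A2 = pi*(16.1/200)^2 = 0.020358 m^2
V = (0.036305+0.020358)/2*6.4 = 0.1813 m^3

0.1813


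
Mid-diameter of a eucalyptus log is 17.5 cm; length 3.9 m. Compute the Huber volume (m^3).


Huber: V = Am * L,  Am = pi*(Dm/200)^2
Am = pi*(17.5/200)^2 = 0.024053 m^2
V = 0.024053*3.9 = 0.0938 m^3

0.0938


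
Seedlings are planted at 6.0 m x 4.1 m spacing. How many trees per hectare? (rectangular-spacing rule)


Formula: TPH = 10000 m^2/ha / (spacing_x * spacing_y)
Area per tree = 6.0 m * 4.1 m = 24.6 m^2
TPH = 10000 / 24.6 = 407 trees/ha

407


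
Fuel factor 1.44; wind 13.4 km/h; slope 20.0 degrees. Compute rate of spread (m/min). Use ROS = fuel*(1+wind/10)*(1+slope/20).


Formula: ROS = fuel * (1 + wind/10) * (1 + slope/20)
Wind factor = 1 + 13.4/10 = 2.34
Slope factor = 1 + 20.0/20 = 2.0
ROS = 1.44 * 2.34 * 2.0 = 6.74 m/min

6.74


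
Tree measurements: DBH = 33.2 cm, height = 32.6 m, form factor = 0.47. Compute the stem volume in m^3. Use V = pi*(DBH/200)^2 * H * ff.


Formula: V = pi * (DBH/200)^2 * H * ff
Radius = DBH/200 = 33.2/200 = 0.166 m
Radius^2 = 0.166^2 = 0.027556 m^2
V = pi * 0.027556 * 32.6 * 0.47
V = 1.326 m^3

1.326


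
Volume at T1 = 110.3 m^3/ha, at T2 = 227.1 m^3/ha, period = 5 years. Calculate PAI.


Formula: PAI = (V_T2 - V_T1) / (T2 - T1)
Volume increment = 227.1 - 110.3 = 116.8 m^3/ha
PAI = 116.8 / 5 = 23.36 m^3/ha/year

23.36


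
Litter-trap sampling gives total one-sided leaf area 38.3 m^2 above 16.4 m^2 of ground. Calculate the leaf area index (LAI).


Formula: LAI = total leaf area / ground area  (dimensionless)
LAI = 38.3 m^2 / 16.4 m^2
LAI = 2.34

2.34


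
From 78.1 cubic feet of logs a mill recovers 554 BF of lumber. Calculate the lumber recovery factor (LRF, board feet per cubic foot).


Formula: LRF = Lumber Output (BF) / Log Input (ft^3)
LRF = 554 BF / 78.1 ft^3
LRF = 7.09 BF/ft^3

7.09


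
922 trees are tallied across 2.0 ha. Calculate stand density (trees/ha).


Formula: Stand Density = N_trees / Area_ha
Density = 922 trees / 2.0 ha
Density = 461 trees/ha

461


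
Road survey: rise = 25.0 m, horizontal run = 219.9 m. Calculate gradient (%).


Formula: Gradient = rise / run * 100
Gradient = 25.0 / 219.9 * 100 = 11.4%

11.4


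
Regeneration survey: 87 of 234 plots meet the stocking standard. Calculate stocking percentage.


Formula: Stocking % = stocked plots / total plots * 100
Stocking = 87 / 234 * 100
Stocking = 0.3718 * 100 = 37.2%

37.2


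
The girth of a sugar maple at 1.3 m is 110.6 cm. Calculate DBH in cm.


Formula: DBH = C / pi
DBH = 110.6 / pi
pi = 3.14159...
DBH = 35.2 cm

35.2


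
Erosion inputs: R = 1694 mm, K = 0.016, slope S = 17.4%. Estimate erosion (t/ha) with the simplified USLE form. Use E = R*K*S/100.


Formula: E = R * K * S / 100  (simplified USLE)
R * K = 1694 * 0.016 = 27.104
E = 27.104 * 17.4 / 100 = 4.72 t/ha

4.72


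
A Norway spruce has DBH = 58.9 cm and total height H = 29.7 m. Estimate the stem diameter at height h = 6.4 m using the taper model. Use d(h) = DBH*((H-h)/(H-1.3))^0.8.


Taper: d(h) = DBH * ((H - h) / (H - 1.3))^0.8
Numerator = H - h = 29.7 - 6.4 = 23.3 m
Denominator = H - 1.3 = 29.7 - 1.3 = 28.4 m
Ratio = 23.3 / 28.4 = 0.82042
d = 58.9 * 0.82042^0.8 = 50.3 cm

50.3


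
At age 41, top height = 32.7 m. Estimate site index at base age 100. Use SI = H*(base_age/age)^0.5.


Formula: SI = H_dom * (base_age / age)^0.5
Age ratio = 100 / 41 = 2.43902
sqrt(age_ratio) = 1.56174
SI = 32.7 * 1.56174 = 51.1 m

51.1


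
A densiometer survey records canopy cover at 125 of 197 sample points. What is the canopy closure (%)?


Formula: Canopy closure = covered points / total points * 100
Closure = 125 / 197 * 100
Closure = 0.6345 * 100 = 63.5%

63.5


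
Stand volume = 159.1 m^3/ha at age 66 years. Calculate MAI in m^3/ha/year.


Formula: MAI = Total Volume / Stand Age
MAI = 159.1 m^3/ha / 66 years
MAI = 2.41 m^3/ha/year

2.41


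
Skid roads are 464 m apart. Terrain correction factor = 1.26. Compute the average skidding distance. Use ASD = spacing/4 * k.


Formula: ASD = (spacing / 4) * correction
Uncorrected distance = spacing / 4 = 464 / 4 = 116 m
ASD = 116 * 1.26 = 146 m

146


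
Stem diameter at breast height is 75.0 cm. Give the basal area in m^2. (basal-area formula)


Formula: BA = pi * (DBH/2)^2 / 10000  (cm^2 to m^2)
Radius = DBH/2 = 75.0/2 = 37.5 cm
BA = pi * 37.5^2 / 10000
   = 4417.8647 cm^2 / 10000
   = 0.4418 m^2

0.4418


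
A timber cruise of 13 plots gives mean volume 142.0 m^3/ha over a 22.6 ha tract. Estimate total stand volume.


Formula: Total Volume = Mean Volume per ha * Total Area
Total Volume = 142.0 m^3/ha * 22.6 ha
Total Volume = 3209 m^3

3209


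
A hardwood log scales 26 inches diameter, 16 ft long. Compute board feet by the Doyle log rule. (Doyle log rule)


Doyle: BF = (D - 4)^2 * L / 16
Adjusted diameter = 26 - 4 = 22 in
(D-4)^2 = 22^2 = 484
BF = 484 * 16 / 16 = 484 BF

484


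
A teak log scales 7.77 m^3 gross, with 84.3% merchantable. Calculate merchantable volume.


Formula: MV = V_total * (merchantable_pct / 100)
Merchantable fraction = 84.3% / 100 = 0.843
MV = 7.77 m^3 * 0.843 = 6.55 m^3

6.55


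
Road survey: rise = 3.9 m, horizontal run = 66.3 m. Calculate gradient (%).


Formula: Gradient = rise / run * 100
Gradient = 3.9 / 66.3 * 100 = 5.9%

5.9


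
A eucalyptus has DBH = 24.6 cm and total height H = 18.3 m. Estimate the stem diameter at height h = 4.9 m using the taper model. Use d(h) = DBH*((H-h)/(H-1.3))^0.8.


Taper: d(h) = DBH * ((H - h) / (H - 1.3))^0.8
Numerator = H - h = 18.3 - 4.9 = 13.4 m
Denominator = H - 1.3 = 18.3 - 1.3 = 17.0 m
Ratio = 13.4 / 17.0 = 0.78824
d = 24.6 * 0.78824^0.8 = 20.3 cm

20.3


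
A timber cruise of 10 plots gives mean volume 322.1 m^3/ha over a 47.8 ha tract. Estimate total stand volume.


Formula: Total Volume = Mean Volume per ha * Total Area
Total Volume = 322.1 m^3/ha * 47.8 ha
Total Volume = 15396 m^3

15396


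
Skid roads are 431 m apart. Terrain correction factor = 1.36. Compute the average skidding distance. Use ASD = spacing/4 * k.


Formula: ASD = (spacing / 4) * correction
Uncorrected distance = spacing / 4 = 431 / 4 = 107.75 m
ASD = 107.75 * 1.36 = 147 m

147


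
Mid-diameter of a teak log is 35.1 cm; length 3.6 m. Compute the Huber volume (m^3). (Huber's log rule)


Huber: V = Am * L,  Am = pi*(Dm/200)^2
Am = pi*(35.1/200)^2 = 0.096762 m^2
V = 0.096762*3.6 = 0.3483 m^3

0.3483


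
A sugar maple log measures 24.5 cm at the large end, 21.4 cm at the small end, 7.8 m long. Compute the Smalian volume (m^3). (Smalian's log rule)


Smalian: V = (A1 + A2)/2 * L,  A = pi*(D/200)^2
A1 = pi*(24.5/200)^2 = 0.047144 m^2
A2 = pi*(21.4/200)^2 = 0.035968 m^2
V = (0.047144+0.035968)/2*7.8 = 0.3241 m^3

0.3241


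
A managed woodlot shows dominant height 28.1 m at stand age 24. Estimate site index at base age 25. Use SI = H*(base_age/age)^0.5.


Formula: SI = H_dom * (base_age / age)^0.5
Age ratio = 25 / 24 = 1.04167
sqrt(age_ratio) = 1.02062
SI = 28.1 * 1.02062 = 28.7 m

28.7


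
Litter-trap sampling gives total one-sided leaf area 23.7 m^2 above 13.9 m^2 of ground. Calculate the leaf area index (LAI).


Formula: LAI = total leaf area / ground area  (dimensionless)
LAI = 23.7 m^2 / 13.9 m^2
LAI = 1.71

1.71


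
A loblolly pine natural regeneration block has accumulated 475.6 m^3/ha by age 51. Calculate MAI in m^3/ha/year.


Formula: MAI = Total Volume / Stand Age
MAI = 475.6 m^3/ha / 51 years
MAI = 9.33 m^3/ha/year

9.33


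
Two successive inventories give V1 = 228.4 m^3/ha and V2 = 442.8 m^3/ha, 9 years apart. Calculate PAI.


Formula: PAI = (V_T2 - V_T1) / (T2 - T1)
Volume increment = 442.8 - 228.4 = 214.4 m^3/ha
PAI = 214.4 / 9 = 23.82 m^3/ha/year

23.82


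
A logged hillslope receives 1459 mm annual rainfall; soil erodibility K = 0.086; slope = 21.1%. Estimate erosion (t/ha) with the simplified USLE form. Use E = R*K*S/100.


Formula: E = R * K * S / 100  (simplified USLE)
R * K = 1459 * 0.086 = 125.474
E = 125.474 * 21.1 / 100 = 26.48 t/ha

26.48


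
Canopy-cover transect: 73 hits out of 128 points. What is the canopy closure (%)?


Formula: Canopy closure = covered points / total points * 100
Closure = 73 / 128 * 100
Closure = 0.5703 * 100 = 57.0%

57.0


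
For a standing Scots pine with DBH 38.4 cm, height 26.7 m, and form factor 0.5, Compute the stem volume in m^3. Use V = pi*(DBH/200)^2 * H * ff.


Formula: V = pi * (DBH/200)^2 * H * ff
Radius = DBH/200 = 38.4/200 = 0.192 m
Radius^2 = 0.192^2 = 0.036864 m^2
V = pi * 0.036864 * 26.7 * 0.5
V = 1.546 m^3

1.546


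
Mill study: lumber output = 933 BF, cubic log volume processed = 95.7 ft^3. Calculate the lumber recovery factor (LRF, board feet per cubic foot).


Formula: LRF = Lumber Output (BF) / Log Input (ft^3)
LRF = 933 BF / 95.7 ft^3
LRF = 9.75 BF/ft^3

9.75


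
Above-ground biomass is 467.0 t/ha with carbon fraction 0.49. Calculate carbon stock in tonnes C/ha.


Formula: Carbon Stock = Biomass * Carbon Fraction
C = 467.0 t/ha * 0.49
C = 228.8 t C/ha

228.8


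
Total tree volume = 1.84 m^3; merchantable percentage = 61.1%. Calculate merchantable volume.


Formula: MV = V_total * (merchantable_pct / 100)
Merchantable fraction = 61.1% / 100 = 0.611
MV = 1.84 m^3 * 0.611 = 1.124 m^3

1.124


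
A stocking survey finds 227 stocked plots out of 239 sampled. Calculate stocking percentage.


Formula: Stocking % = stocked plots / total plots * 100
Stocking = 227 / 239 * 100
Stocking = 0.9498 * 100 = 95.0%

95.0


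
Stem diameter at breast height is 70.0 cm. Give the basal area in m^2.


Formula: BA = pi * (DBH/2)^2 / 10000  (cm^2 to m^2)
Radius = DBH/2 = 70.0/2 = 35.0 cm
BA = pi * 35.0^2 / 10000
   = 3848.451 cm^2 / 10000
   = 0.3848 m^2

0.3848


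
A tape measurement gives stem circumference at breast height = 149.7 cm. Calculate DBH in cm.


Formula: DBH = C / pi
DBH = 149.7 / pi
pi = 3.14159...
DBH = 47.7 cm

47.7


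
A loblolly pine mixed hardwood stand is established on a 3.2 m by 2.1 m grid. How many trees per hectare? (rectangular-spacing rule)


Formula: TPH = 10000 m^2/ha / (spacing_x * spacing_y)
Area per tree = 3.2 m * 2.1 m = 6.72 m^2
TPH = 10000 / 6.72 = 1488 trees/ha

1488


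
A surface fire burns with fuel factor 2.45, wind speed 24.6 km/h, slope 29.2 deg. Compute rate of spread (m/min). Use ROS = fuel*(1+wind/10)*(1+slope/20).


Formula: ROS = fuel * (1 + wind/10) * (1 + slope/20)
Wind factor = 1 + 24.6/10 = 3.46
Slope factor = 1 + 29.2/20 = 2.46
ROS = 2.45 * 3.46 * 2.46 = 20.85 m/min

20.85


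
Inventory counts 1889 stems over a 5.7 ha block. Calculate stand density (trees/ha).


Formula: Stand Density = N_trees / Area_ha
Density = 1889 trees / 5.7 ha
Density = 331 trees/ha

331


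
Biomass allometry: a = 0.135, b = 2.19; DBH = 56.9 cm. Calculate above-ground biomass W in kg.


Formula: W = a * DBH^b  (allometric power law)
DBH^b = 56.9^2.19 = 6977.436
W = 0.135 * 6977.436 = 942.0 kg

942.0


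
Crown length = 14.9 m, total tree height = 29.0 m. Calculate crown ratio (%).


Formula: Crown Ratio = (Crown Length / Total Height) * 100
CR = (14.9 m / 29.0 m) * 100
CR = 0.5138 * 100 = 51.4%

51.4


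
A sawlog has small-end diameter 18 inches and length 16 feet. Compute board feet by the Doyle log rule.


Doyle: BF = (D - 4)^2 * L / 16
Adjusted diameter = 18 - 4 = 14 in
(D-4)^2 = 14^2 = 196
BF = 196 * 16 / 16 = 196 BF

196


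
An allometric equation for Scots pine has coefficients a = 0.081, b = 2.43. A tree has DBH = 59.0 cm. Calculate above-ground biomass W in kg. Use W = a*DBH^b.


Formula: W = a * DBH^b  (allometric power law)
DBH^b = 59.0^2.43 = 20098.812
W = 0.081 * 20098.812 = 1628.0 kg

1628.0


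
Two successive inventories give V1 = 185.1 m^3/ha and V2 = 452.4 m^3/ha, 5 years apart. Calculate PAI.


Formula: PAI = (V_T2 - V_T1) / (T2 - T1)
Volume increment = 452.4 - 185.1 = 267.3 m^3/ha
PAI = 267.3 / 5 = 53.46 m^3/ha/year

53.46


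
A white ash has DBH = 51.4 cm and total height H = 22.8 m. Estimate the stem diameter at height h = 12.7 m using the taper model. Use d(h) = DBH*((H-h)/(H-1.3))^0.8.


Taper: d(h) = DBH * ((H - h) / (H - 1.3))^0.8
Numerator = H - h = 22.8 - 12.7 = 10.1 m
Denominator = H - 1.3 = 22.8 - 1.3 = 21.5 m
Ratio = 10.1 / 21.5 = 0.46977
d = 51.4 * 0.46977^0.8 = 28.1 cm

28.1


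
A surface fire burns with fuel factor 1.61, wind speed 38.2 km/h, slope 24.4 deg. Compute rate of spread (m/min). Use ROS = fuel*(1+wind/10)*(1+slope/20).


Formula: ROS = fuel * (1 + wind/10) * (1 + slope/20)
Wind factor = 1 + 38.2/10 = 4.82
Slope factor = 1 + 24.4/20 = 2.22
ROS = 1.61 * 4.82 * 2.22 = 17.23 m/min

17.23


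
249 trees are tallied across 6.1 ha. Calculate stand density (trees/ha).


Formula: Stand Density = N_trees / Area_ha
Density = 249 trees / 6.1 ha
Density = 41 trees/ha

41


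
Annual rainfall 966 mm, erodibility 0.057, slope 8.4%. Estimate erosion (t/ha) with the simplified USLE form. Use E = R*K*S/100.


Formula: E = R * K * S / 100  (simplified USLE)
R * K = 966 * 0.057 = 55.062
E = 55.062 * 8.4 / 100 = 4.63 t/ha

4.63


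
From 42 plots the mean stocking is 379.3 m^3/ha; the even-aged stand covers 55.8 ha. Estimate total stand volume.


Formula: Total Volume = Mean Volume per ha * Total Area
Total Volume = 379.3 m^3/ha * 55.8 ha
Total Volume = 21165 m^3

21165


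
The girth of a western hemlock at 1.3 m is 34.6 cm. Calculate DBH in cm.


Formula: DBH = C / pi
DBH = 34.6 / pi
pi = 3.14159...
DBH = 11.0 cm

11.0


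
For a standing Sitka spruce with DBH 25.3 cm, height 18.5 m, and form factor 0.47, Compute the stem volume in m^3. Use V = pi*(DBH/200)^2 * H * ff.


Formula: V = pi * (DBH/200)^2 * H * ff
Radius = DBH/200 = 25.3/200 = 0.1265 m
Radius^2 = 0.1265^2 = 0.01600225 m^2
V = pi * 0.01600225 * 18.5 * 0.47
V = 0.437 m^3

0.437


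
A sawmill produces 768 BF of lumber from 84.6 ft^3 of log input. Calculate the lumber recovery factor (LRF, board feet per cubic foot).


Formula: LRF = Lumber Output (BF) / Log Input (ft^3)
LRF = 768 BF / 84.6 ft^3
LRF = 9.08 BF/ft^3

9.08


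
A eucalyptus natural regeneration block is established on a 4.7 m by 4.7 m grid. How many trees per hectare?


Formula: TPH = 10000 m^2/ha / (spacing_x * spacing_y)
Area per tree = 4.7 m * 4.7 m = 22.09 m^2
TPH = 10000 / 22.09 = 453 trees/ha

453


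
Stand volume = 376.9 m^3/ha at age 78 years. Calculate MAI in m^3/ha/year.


Formula: MAI = Total Volume / Stand Age
MAI = 376.9 m^3/ha / 78 years
MAI = 4.83 m^3/ha/year

4.83


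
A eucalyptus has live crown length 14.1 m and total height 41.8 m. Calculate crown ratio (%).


Formula: Crown Ratio = (Crown Length / Total Height) * 100
CR = (14.1 m / 41.8 m) * 100
CR = 0.3373 * 100 = 33.7%

33.7


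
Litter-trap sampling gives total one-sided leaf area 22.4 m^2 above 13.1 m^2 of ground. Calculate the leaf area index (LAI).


Formula: LAI = total leaf area / ground area  (dimensionless)
LAI = 22.4 m^2 / 13.1 m^2
LAI = 1.71

1.71


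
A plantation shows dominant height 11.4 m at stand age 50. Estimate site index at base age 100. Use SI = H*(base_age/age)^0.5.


Formula: SI = H_dom * (base_age / age)^0.5
Age ratio = 100 / 50 = 2.0
sqrt(age_ratio) = 1.41421
SI = 11.4 * 1.41421 = 16.1 m

16.1


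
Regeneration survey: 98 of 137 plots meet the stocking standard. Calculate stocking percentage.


Formula: Stocking % = stocked plots / total plots * 100
Stocking = 98 / 137 * 100
Stocking = 0.7153 * 100 = 71.5%

71.5


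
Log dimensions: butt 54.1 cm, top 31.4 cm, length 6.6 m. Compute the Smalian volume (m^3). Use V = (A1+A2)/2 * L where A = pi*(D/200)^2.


Smalian: V = (A1 + A2)/2 * L,  A = pi*(D/200)^2
A1 = pi*(54.1/200)^2 = 0.229871 m^2
A2 = pi*(31.4/200)^2 = 0.077437 m^2
V = (0.229871+0.077437)/2*6.6 = 1.0141 m^3

1.0141


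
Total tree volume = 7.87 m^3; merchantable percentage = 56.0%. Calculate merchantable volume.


Formula: MV = V_total * (merchantable_pct / 100)
Merchantable fraction = 56.0% / 100 = 0.56
MV = 7.87 m^3 * 0.56 = 4.407 m^3

4.407


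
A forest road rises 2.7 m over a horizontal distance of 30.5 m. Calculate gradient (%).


Formula: Gradient = rise / run * 100
Gradient = 2.7 / 30.5 * 100 = 8.9%

8.9


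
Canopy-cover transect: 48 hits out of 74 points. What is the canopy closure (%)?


Formula: Canopy closure = covered points / total points * 100
Closure = 48 / 74 * 100
Closure = 0.6486 * 100 = 64.9%

64.9


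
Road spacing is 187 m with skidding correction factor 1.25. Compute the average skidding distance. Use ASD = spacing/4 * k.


Formula: ASD = (spacing / 4) * correction
Uncorrected distance = spacing / 4 = 187 / 4 = 46.75 m
ASD = 46.75 * 1.25 = 58 m

58


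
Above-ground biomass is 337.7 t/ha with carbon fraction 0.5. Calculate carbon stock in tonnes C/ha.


Formula: Carbon Stock = Biomass * Carbon Fraction
C = 337.7 t/ha * 0.5
C = 168.9 t C/ha

168.9


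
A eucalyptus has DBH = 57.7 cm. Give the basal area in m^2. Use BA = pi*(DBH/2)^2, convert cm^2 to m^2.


Formula: BA = pi * (DBH/2)^2 / 10000  (cm^2 to m^2)
Radius = DBH/2 = 57.7/2 = 28.85 cm
BA = pi * 28.85^2 / 10000
   = 2614.8183 cm^2 / 10000
   = 0.2615 m^2

0.2615


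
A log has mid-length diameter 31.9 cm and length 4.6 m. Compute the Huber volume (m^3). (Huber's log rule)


Huber: V = Am * L,  Am = pi*(Dm/200)^2
Am = pi*(31.9/200)^2 = 0.079923 m^2
V = 0.079923*4.6 = 0.3676 m^3

0.3676


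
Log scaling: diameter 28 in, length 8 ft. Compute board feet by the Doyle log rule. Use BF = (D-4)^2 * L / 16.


Doyle: BF = (D - 4)^2 * L / 16
Adjusted diameter = 28 - 4 = 24 in
(D-4)^2 = 24^2 = 576
BF = 576 * 8 / 16 = 288 BF

288


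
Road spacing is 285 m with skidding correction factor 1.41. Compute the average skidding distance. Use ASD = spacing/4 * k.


Formula: ASD = (spacing / 4) * correction
Uncorrected distance = spacing / 4 = 285 / 4 = 71.25 m
ASD = 71.25 * 1.41 = 100 m

100


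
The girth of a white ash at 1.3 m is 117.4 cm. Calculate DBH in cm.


Formula: DBH = C / pi
DBH = 117.4 / pi
pi = 3.14159...
DBH = 37.4 cm

37.4


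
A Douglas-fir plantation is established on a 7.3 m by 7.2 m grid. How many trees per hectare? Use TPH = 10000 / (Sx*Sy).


Formula: TPH = 10000 m^2/ha / (spacing_x * spacing_y)
Area per tree = 7.3 m * 7.2 m = 52.56 m^2
TPH = 10000 / 52.56 = 190 trees/ha

190


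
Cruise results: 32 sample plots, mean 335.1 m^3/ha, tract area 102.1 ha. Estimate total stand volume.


Formula: Total Volume = Mean Volume per ha * Total Area
Total Volume = 335.1 m^3/ha * 102.1 ha
Total Volume = 34214 m^3

34214


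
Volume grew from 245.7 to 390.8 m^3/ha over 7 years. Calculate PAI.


Formula: PAI = (V_T2 - V_T1) / (T2 - T1)
Volume increment = 390.8 - 245.7 = 145.1 m^3/ha
PAI = 145.1 / 7 = 20.73 m^3/ha/year

20.73


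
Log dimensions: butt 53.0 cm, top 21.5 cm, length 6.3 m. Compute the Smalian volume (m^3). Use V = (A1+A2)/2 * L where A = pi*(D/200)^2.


Smalian: V = (A1 + A2)/2 * L,  A = pi*(D/200)^2
A1 = pi*(53.0/200)^2 = 0.220618 m^2
A2 = pi*(21.5/200)^2 = 0.036305 m^2
V = (0.220618+0.036305)/2*6.3 = 0.8093 m^3

0.8093


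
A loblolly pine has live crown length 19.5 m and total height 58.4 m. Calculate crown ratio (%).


Formula: Crown Ratio = (Crown Length / Total Height) * 100
CR = (19.5 m / 58.4 m) * 100
CR = 0.3339 * 100 = 33.4%

33.4


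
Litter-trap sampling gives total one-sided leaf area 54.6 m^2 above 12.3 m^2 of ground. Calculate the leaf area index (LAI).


Formula: LAI = total leaf area / ground area  (dimensionless)
LAI = 54.6 m^2 / 12.3 m^2
LAI = 4.44

4.44


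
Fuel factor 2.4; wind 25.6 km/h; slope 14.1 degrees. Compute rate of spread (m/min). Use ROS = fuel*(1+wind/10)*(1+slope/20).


Formula: ROS = fuel * (1 + wind/10) * (1 + slope/20)
Wind factor = 1 + 25.6/10 = 3.56
Slope factor = 1 + 14.1/20 = 1.705
ROS = 2.4 * 3.56 * 1.705 = 14.57 m/min

14.57


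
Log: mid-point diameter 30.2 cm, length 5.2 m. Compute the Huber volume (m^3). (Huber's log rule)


Huber: V = Am * L,  Am = pi*(Dm/200)^2
Am = pi*(30.2/200)^2 = 0.071631 m^2
V = 0.071631*5.2 = 0.3725 m^3

0.3725


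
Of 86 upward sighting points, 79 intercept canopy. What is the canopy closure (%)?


Formula: Canopy closure = covered points / total points * 100
Closure = 79 / 86 * 100
Closure = 0.9186 * 100 = 91.9%

91.9


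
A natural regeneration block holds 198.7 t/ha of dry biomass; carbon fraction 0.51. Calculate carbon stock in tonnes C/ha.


Formula: Carbon Stock = Biomass * Carbon Fraction
C = 198.7 t/ha * 0.51
C = 101.3 t C/ha

101.3


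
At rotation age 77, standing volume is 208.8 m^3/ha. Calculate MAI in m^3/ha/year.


Formula: MAI = Total Volume / Stand Age
MAI = 208.8 m^3/ha / 77 years
MAI = 2.71 m^3/ha/year

2.71


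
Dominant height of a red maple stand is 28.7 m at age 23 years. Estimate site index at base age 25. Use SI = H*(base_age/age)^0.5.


Formula: SI = H_dom * (base_age / age)^0.5
Age ratio = 25 / 23 = 1.08696
sqrt(age_ratio) = 1.04257
SI = 28.7 * 1.04257 = 29.9 m

29.9


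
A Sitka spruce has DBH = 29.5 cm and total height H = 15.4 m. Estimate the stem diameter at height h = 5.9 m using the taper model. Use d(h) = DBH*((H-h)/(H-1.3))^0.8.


Taper: d(h) = DBH * ((H - h) / (H - 1.3))^0.8
Numerator = H - h = 15.4 - 5.9 = 9.5 m
Denominator = H - 1.3 = 15.4 - 1.3 = 14.1 m
Ratio = 9.5 / 14.1 = 0.67376
d = 29.5 * 0.67376^0.8 = 21.5 cm

21.5


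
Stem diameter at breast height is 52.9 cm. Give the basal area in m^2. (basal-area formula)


Formula: BA = pi * (DBH/2)^2 / 10000  (cm^2 to m^2)
Radius = DBH/2 = 52.9/2 = 26.45 cm
BA = pi * 26.45^2 / 10000
   = 2197.8661 cm^2 / 10000
   = 0.2198 m^2

0.2198


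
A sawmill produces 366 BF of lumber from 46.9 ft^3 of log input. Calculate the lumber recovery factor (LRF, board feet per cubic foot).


Formula: LRF = Lumber Output (BF) / Log Input (ft^3)
LRF = 366 BF / 46.9 ft^3
LRF = 7.8 BF/ft^3

7.8


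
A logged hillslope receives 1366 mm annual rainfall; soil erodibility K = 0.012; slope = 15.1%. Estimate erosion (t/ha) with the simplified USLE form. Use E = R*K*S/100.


Formula: E = R * K * S / 100  (simplified USLE)
R * K = 1366 * 0.012 = 16.392
E = 16.392 * 15.1 / 100 = 2.48 t/ha

2.48


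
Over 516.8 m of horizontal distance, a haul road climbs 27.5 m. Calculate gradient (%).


Formula: Gradient = rise / run * 100
Gradient = 27.5 / 516.8 * 100 = 5.3%

5.3


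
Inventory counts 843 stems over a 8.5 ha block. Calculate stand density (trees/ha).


Formula: Stand Density = N_trees / Area_ha
Density = 843 trees / 8.5 ha
Density = 99 trees/ha

99


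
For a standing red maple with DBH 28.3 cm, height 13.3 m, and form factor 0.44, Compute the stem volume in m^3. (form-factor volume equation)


Formula: V = pi * (DBH/200)^2 * H * ff
Radius = DBH/200 = 28.3/200 = 0.1415 m
Radius^2 = 0.1415^2 = 0.02002225 m^2
V = pi * 0.02002225 * 13.3 * 0.44
V = 0.368 m^3

0.368


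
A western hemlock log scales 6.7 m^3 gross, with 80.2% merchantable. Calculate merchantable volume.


Formula: MV = V_total * (merchantable_pct / 100)
Merchantable fraction = 80.2% / 100 = 0.802
MV = 6.7 m^3 * 0.802 = 5.373 m^3

5.373


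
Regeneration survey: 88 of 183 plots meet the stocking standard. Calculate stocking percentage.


Formula: Stocking % = stocked plots / total plots * 100
Stocking = 88 / 183 * 100
Stocking = 0.4809 * 100 = 48.1%

48.1


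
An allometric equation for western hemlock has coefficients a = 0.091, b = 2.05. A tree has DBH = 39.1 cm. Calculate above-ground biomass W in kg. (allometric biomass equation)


Formula: W = a * DBH^b  (allometric power law)
DBH^b = 39.1^2.05 = 1836.3791
W = 0.091 * 1836.3791 = 167.1 kg

167.1


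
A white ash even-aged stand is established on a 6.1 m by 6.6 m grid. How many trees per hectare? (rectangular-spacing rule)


Formula: TPH = 10000 m^2/ha / (spacing_x * spacing_y)
Area per tree = 6.1 m * 6.6 m = 40.26 m^2
TPH = 10000 / 40.26 = 248 trees/ha

248


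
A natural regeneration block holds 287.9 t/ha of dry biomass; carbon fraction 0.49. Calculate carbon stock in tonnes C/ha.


Formula: Carbon Stock = Biomass * Carbon Fraction
C = 287.9 t/ha * 0.49
C = 141.1 t C/ha

141.1


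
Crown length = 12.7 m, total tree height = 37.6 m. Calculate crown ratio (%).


Formula: Crown Ratio = (Crown Length / Total Height) * 100
CR = (12.7 m / 37.6 m) * 100
CR = 0.3378 * 100 = 33.8%

33.8


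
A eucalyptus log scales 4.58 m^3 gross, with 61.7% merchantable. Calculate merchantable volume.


Formula: MV = V_total * (merchantable_pct / 100)
Merchantable fraction = 61.7% / 100 = 0.617
MV = 4.58 m^3 * 0.617 = 2.826 m^3

2.826


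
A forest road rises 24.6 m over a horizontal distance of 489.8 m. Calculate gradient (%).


Formula: Gradient = rise / run * 100
Gradient = 24.6 / 489.8 * 100 = 5.0%

5.0


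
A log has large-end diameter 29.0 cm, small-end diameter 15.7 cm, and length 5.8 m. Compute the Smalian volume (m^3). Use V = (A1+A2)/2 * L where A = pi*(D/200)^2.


Smalian: V = (A1 + A2)/2 * L,  A = pi*(D/200)^2
A1 = pi*(29.0/200)^2 = 0.066052 m^2
A2 = pi*(15.7/200)^2 = 0.019359 m^2
V = (0.066052+0.019359)/2*5.8 = 0.2477 m^3

0.2477


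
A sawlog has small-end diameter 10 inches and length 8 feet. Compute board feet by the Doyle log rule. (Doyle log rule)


Doyle: BF = (D - 4)^2 * L / 16
Adjusted diameter = 10 - 4 = 6 in
(D-4)^2 = 6^2 = 36
BF = 36 * 8 / 16 = 18 BF

18


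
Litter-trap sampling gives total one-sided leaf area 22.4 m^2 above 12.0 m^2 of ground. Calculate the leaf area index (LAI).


Formula: LAI = total leaf area / ground area  (dimensionless)
LAI = 22.4 m^2 / 12.0 m^2
LAI = 1.87

1.87


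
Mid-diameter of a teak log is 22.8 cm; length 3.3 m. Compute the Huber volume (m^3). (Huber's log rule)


Huber: V = Am * L,  Am = pi*(Dm/200)^2
Am = pi*(22.8/200)^2 = 0.040828 m^2
V = 0.040828*3.3 = 0.1347 m^3

0.1347


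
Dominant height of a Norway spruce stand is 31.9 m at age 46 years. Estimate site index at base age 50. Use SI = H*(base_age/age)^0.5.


Formula: SI = H_dom * (base_age / age)^0.5
Age ratio = 50 / 46 = 1.08696
sqrt(age_ratio) = 1.04257
SI = 31.9 * 1.04257 = 33.3 m

33.3


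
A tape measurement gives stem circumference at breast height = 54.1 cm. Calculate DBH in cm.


Formula: DBH = C / pi
DBH = 54.1 / pi
pi = 3.14159...
DBH = 17.2 cm

17.2


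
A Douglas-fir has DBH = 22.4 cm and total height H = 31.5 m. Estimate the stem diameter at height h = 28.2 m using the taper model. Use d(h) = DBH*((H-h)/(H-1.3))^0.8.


Taper: d(h) = DBH * ((H - h) / (H - 1.3))^0.8
Numerator = H - h = 31.5 - 28.2 = 3.3 m
Denominator = H - 1.3 = 31.5 - 1.3 = 30.2 m
Ratio = 3.3 / 30.2 = 0.10927
d = 22.4 * 0.10927^0.8 = 3.8 cm

3.8


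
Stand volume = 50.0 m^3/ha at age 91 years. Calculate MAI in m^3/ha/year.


Formula: MAI = Total Volume / Stand Age
MAI = 50.0 m^3/ha / 91 years
MAI = 0.55 m^3/ha/year

0.55


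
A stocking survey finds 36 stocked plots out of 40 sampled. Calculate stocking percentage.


Formula: Stocking % = stocked plots / total plots * 100
Stocking = 36 / 40 * 100
Stocking = 0.9 * 100 = 90.0%

90.0


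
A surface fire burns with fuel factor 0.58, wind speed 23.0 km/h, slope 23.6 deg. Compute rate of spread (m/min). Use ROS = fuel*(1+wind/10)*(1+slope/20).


Formula: ROS = fuel * (1 + wind/10) * (1 + slope/20)
Wind factor = 1 + 23.0/10 = 3.3
Slope factor = 1 + 23.6/20 = 2.18
ROS = 0.58 * 3.3 * 2.18 = 4.17 m/min

4.17


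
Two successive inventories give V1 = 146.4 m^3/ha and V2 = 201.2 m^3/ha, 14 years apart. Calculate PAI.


Formula: PAI = (V_T2 - V_T1) / (T2 - T1)
Volume increment = 201.2 - 146.4 = 54.8 m^3/ha
PAI = 54.8 / 14 = 3.91 m^3/ha/year

3.91


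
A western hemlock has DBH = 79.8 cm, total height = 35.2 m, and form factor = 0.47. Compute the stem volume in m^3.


Formula: V = pi * (DBH/200)^2 * H * ff
Radius = DBH/200 = 79.8/200 = 0.399 m
Radius^2 = 0.399^2 = 0.159201 m^2
V = pi * 0.159201 * 35.2 * 0.47
V = 8.274 m^3

8.274


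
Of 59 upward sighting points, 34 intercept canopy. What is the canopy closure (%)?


Formula: Canopy closure = covered points / total points * 100
Closure = 34 / 59 * 100
Closure = 0.5763 * 100 = 57.6%

57.6


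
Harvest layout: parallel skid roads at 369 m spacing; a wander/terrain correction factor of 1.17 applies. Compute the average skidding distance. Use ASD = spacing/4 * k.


Formula: ASD = (spacing / 4) * correction
Uncorrected distance = spacing / 4 = 369 / 4 = 92.25 m
ASD = 92.25 * 1.17 = 108 m

108


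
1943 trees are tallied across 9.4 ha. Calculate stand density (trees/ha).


Formula: Stand Density = N_trees / Area_ha
Density = 1943 trees / 9.4 ha
Density = 207 trees/ha

207


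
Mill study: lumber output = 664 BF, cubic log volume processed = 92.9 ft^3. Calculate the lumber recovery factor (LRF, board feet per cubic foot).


Formula: LRF = Lumber Output (BF) / Log Input (ft^3)
LRF = 664 BF / 92.9 ft^3
LRF = 7.15 BF/ft^3

7.15


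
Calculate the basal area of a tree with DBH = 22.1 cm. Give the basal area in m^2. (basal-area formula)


Formula: BA = pi * (DBH/2)^2 / 10000  (cm^2 to m^2)
Radius = DBH/2 = 22.1/2 = 11.05 cm
BA = pi * 11.05^2 / 10000
   = 383.5963 cm^2 / 10000
   = 0.0384 m^2

0.0384


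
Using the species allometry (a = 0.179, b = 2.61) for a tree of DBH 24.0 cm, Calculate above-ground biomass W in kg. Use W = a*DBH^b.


Formula: W = a * DBH^b  (allometric power law)
DBH^b = 24.0^2.61 = 4002.6843
W = 0.179 * 4002.6843 = 716.5 kg

716.5


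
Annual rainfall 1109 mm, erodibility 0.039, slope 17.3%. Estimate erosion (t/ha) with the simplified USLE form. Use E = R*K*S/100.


Formula: E = R * K * S / 100  (simplified USLE)
R * K = 1109 * 0.039 = 43.251
E = 43.251 * 17.3 / 100 = 7.48 t/ha

7.48


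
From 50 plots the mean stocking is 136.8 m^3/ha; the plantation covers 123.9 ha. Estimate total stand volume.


Formula: Total Volume = Mean Volume per ha * Total Area
Total Volume = 136.8 m^3/ha * 123.9 ha
Total Volume = 16950 m^3

16950


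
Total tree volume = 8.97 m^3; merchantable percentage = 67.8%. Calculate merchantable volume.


Formula: MV = V_total * (merchantable_pct / 100)
Merchantable fraction = 67.8% / 100 = 0.678
MV = 8.97 m^3 * 0.678 = 6.082 m^3

6.082


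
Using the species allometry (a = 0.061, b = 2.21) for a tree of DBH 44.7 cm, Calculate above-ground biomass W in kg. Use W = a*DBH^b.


Formula: W = a * DBH^b  (allometric power law)
DBH^b = 44.7^2.21 = 4437.9216
W = 0.061 * 4437.9216 = 270.7 kg

270.7


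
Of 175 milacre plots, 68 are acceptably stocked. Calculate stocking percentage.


Formula: Stocking % = stocked plots / total plots * 100
Stocking = 68 / 175 * 100
Stocking = 0.3886 * 100 = 38.9%

38.9


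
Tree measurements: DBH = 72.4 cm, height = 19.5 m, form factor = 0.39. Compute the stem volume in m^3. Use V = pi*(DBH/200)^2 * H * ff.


Formula: V = pi * (DBH/200)^2 * H * ff
Radius = DBH/200 = 72.4/200 = 0.362 m
Radius^2 = 0.362^2 = 0.131044 m^2
V = pi * 0.131044 * 19.5 * 0.39
V = 3.131 m^3

3.131


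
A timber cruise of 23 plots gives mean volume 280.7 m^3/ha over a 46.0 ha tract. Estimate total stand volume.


Formula: Total Volume = Mean Volume per ha * Total Area
Total Volume = 280.7 m^3/ha * 46.0 ha
Total Volume = 12912 m^3

12912


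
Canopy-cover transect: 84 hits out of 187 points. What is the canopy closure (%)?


Formula: Canopy closure = covered points / total points * 100
Closure = 84 / 187 * 100
Closure = 0.4492 * 100 = 44.9%

44.9


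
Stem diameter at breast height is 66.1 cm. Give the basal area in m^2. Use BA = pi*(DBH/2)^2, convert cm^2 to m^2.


Formula: BA = pi * (DBH/2)^2 / 10000  (cm^2 to m^2)
Radius = DBH/2 = 66.1/2 = 33.05 cm
BA = pi * 33.05^2 / 10000
   = 3431.5695 cm^2 / 10000
   = 0.3432 m^2

0.3432


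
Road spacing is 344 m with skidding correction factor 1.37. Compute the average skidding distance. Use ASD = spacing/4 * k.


Formula: ASD = (spacing / 4) * correction
Uncorrected distance = spacing / 4 = 344 / 4 = 86 m
ASD = 86 * 1.37 = 118 m

118


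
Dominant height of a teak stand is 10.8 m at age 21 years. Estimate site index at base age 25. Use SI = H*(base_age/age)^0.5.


Formula: SI = H_dom * (base_age / age)^0.5
Age ratio = 25 / 21 = 1.19048
sqrt(age_ratio) = 1.09109
SI = 10.8 * 1.09109 = 11.8 m

11.8


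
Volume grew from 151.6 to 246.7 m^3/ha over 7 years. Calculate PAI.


Formula: PAI = (V_T2 - V_T1) / (T2 - T1)
Volume increment = 246.7 - 151.6 = 95.1 m^3/ha
PAI = 95.1 / 7 = 13.59 m^3/ha/year

13.59


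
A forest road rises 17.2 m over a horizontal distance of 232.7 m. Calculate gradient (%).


Formula: Gradient = rise / run * 100
Gradient = 17.2 / 232.7 * 100 = 7.4%

7.4


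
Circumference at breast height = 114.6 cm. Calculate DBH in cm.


Formula: DBH = C / pi
DBH = 114.6 / pi
pi = 3.14159...
DBH = 36.5 cm

36.5


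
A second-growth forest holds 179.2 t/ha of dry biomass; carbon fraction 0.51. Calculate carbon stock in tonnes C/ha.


Formula: Carbon Stock = Biomass * Carbon Fraction
C = 179.2 t/ha * 0.51
C = 91.4 t C/ha

91.4


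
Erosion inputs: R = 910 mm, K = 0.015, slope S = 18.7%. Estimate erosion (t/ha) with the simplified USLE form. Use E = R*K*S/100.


Formula: E = R * K * S / 100  (simplified USLE)
R * K = 910 * 0.015 = 13.65
E = 13.65 * 18.7 / 100 = 2.55 t/ha

2.55


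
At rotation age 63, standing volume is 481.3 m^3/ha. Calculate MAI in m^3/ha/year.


Formula: MAI = Total Volume / Stand Age
MAI = 481.3 m^3/ha / 63 years
MAI = 7.64 m^3/ha/year

7.64


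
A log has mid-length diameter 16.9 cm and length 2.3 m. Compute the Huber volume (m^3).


Huber: V = Am * L,  Am = pi*(Dm/200)^2
Am = pi*(16.9/200)^2 = 0.022432 m^2
V = 0.022432*2.3 = 0.0516 m^3

0.0516


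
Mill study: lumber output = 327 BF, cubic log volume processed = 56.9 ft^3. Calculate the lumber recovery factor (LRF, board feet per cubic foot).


Formula: LRF = Lumber Output (BF) / Log Input (ft^3)
LRF = 327 BF / 56.9 ft^3
LRF = 5.75 BF/ft^3

5.75


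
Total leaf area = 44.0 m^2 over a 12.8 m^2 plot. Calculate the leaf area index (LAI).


Formula: LAI = total leaf area / ground area  (dimensionless)
LAI = 44.0 m^2 / 12.8 m^2
LAI = 3.44

3.44


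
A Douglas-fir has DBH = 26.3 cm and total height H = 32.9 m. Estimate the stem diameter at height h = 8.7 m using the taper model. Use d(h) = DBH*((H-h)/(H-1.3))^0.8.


Taper: d(h) = DBH * ((H - h) / (H - 1.3))^0.8
Numerator = H - h = 32.9 - 8.7 = 24.2 m
Denominator = H - 1.3 = 32.9 - 1.3 = 31.6 m
Ratio = 24.2 / 31.6 = 0.76582
d = 26.3 * 0.76582^0.8 = 21.2 cm

21.2


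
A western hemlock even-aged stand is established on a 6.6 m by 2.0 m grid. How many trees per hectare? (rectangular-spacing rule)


Formula: TPH = 10000 m^2/ha / (spacing_x * spacing_y)
Area per tree = 6.6 m * 2.0 m = 13.2 m^2
TPH = 10000 / 13.2 = 758 trees/ha

758


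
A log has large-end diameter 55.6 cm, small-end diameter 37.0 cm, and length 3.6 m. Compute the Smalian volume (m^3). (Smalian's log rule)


Smalian: V = (A1 + A2)/2 * L,  A = pi*(D/200)^2
A1 = pi*(55.6/200)^2 = 0.242795 m^2
A2 = pi*(37.0/200)^2 = 0.107521 m^2
V = (0.242795+0.107521)/2*3.6 = 0.6306 m^3

0.6306


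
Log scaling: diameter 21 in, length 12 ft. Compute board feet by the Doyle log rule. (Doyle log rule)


Doyle: BF = (D - 4)^2 * L / 16
Adjusted diameter = 21 - 4 = 17 in
(D-4)^2 = 17^2 = 289
BF = 289 * 12 / 16 = 217 BF

217


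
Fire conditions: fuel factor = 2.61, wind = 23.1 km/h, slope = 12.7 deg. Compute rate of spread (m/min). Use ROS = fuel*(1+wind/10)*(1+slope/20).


Formula: ROS = fuel * (1 + wind/10) * (1 + slope/20)
Wind factor = 1 + 23.1/10 = 3.31
Slope factor = 1 + 12.7/20 = 1.635
ROS = 2.61 * 3.31 * 1.635 = 14.12 m/min

14.12


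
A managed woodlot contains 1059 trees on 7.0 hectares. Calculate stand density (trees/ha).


Formula: Stand Density = N_trees / Area_ha
Density = 1059 trees / 7.0 ha
Density = 151 trees/ha

151


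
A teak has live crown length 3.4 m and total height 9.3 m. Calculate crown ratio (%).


Formula: Crown Ratio = (Crown Length / Total Height) * 100
CR = (3.4 m / 9.3 m) * 100
CR = 0.3656 * 100 = 36.6%

36.6


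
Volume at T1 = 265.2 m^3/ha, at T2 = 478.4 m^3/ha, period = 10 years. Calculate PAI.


Formula: PAI = (V_T2 - V_T1) / (T2 - T1)
Volume increment = 478.4 - 265.2 = 213.2 m^3/ha
PAI = 213.2 / 10 = 21.32 m^3/ha/year

21.32


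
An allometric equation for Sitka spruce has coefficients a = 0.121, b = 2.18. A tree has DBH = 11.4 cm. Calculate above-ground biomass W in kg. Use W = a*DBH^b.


Formula: W = a * DBH^b  (allometric power law)
DBH^b = 11.4^2.18 = 201.3968
W = 0.121 * 201.3968 = 24.4 kg

24.4


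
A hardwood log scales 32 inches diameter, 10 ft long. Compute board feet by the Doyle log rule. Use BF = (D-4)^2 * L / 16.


Doyle: BF = (D - 4)^2 * L / 16
Adjusted diameter = 32 - 4 = 28 in
(D-4)^2 = 28^2 = 784
BF = 784 * 10 / 16 = 490 BF

490


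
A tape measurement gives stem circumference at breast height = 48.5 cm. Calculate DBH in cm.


Formula: DBH = C / pi
DBH = 48.5 / pi
pi = 3.14159...
DBH = 15.4 cm

15.4


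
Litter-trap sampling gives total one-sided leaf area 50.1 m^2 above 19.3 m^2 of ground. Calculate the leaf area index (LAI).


Formula: LAI = total leaf area / ground area  (dimensionless)
LAI = 50.1 m^2 / 19.3 m^2
LAI = 2.6

2.6


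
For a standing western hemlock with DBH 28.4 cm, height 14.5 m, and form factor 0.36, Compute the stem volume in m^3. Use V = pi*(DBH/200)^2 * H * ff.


Formula: V = pi * (DBH/200)^2 * H * ff
Radius = DBH/200 = 28.4/200 = 0.142 m
Radius^2 = 0.142^2 = 0.020164 m^2
V = pi * 0.020164 * 14.5 * 0.36
V = 0.331 m^3

0.331
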